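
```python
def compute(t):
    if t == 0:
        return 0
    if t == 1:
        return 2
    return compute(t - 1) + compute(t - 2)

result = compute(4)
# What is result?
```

Build up from base cases: compute(0)=0, compute(1)=2, compute(2)=2, compute(3)=4, compute(4)=6

Answer: 6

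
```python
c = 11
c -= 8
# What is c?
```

Trace:
`c = 11` → c = 11
`c -= 8` → c = 3
So c = 3

Answer: 3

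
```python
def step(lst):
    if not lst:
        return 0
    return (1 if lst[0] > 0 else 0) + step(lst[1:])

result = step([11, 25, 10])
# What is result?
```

Count of positive elements in [11, 25, 10] = 3

Answer: 3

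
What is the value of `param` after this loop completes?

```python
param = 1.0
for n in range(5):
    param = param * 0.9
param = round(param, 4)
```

Exponential decay: 1.0 * 0.9^5
`param` takes the values: 1.0 → 0.9 → 0.81 → 0.729 → 0.6561 → 0.59049 → 0.5905

Answer: 0.5905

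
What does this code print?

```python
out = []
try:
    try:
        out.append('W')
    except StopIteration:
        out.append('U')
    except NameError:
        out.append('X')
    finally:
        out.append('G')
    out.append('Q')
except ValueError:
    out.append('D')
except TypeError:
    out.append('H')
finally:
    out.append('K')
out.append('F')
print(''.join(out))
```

Execution trace: 'W' (inner try body, no exception) → 'G' (inner finally) → 'Q' (try body, no exception) → 'K' (finally) → 'F' (after the try/except). Output: WGQKF

Answer: WGQKF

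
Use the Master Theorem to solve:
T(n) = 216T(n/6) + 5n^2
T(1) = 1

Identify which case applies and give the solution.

a=216, b=6, f(n)=5n^2. log_6(216) = 3. Since c=2 < 3, Case 1 applies: T(n) = Θ(n^log_b(a)) = O(n^3).

Answer: O(n^3) - Case 1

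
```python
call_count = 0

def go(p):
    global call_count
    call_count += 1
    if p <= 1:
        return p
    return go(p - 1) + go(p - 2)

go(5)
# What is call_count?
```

Calls(p) = 1 + Calls(p-1) + Calls(p-2); Calls(0)=Calls(1)=1. For p=5 this gives 15.

Answer: 15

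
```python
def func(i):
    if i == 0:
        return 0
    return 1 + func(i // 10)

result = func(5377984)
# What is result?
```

Count of digits of 5377984: 7

Answer: 7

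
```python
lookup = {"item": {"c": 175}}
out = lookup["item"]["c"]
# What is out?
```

Trace:
`lookup = {"item": {"c": 175}}` → lookup = {'item': {'c': 175}}
`out = lookup["item"]["c"]` → out = 175
So out = 175

Answer: 175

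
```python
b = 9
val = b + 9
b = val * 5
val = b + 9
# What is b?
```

Trace:
`b = 9` → b = 9
`val = b + 9` → val = 18
`b = val * 5` → b = 90
`val = b + 9` → val = 99
So b = 90

Answer: 90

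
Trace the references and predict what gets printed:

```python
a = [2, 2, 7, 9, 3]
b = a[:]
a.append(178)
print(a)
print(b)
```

Key concept: slice [:] creates copy.
Step by step:
`a = [2, 2, 7, 9, 3]` → a = [2, 2, 7, 9, 3]
`b = a[:]` → b = [2, 2, 7, 9, 3]
`a.append(178)` → a = [2, 2, 7, 9, 3, 178]
`print(a)` → prints [2, 2, 7, 9, 3, 178]
`print(b)` → prints [2, 2, 7, 9, 3]

Answer:
[2, 2, 7, 9, 3, 178]
[2, 2, 7, 9, 3]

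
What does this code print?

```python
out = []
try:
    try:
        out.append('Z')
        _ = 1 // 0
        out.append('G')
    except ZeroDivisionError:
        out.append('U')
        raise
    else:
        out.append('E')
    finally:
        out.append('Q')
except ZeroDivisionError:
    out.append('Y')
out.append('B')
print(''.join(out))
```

Execution trace: 'Z' (inner try body) → 'U' (inner except ZeroDivisionError) → 'Q' (inner finally) → 'Y' (outer except ZeroDivisionError) → 'B' (after the try/except). Output: ZUQYB

Answer: ZUQYB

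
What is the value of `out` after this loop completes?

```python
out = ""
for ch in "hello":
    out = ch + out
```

Reverse 'hello'
`out` takes the values: "" → "h" → "eh" → "leh" → "lleh" → "olleh"

Answer: "olleh"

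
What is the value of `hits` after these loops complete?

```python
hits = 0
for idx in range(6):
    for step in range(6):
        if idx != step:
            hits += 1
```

6² - 6 (exclude diagonal)
`hits` takes the values: 0 → 1 → 2 → 3 → 4 → 5 → 6 → 7 → 8 → 9 → 10 → 11 → 12 → 13 → 14 → 15 → 16 → 17 → 18 → 19 → 20 → 21 → 22 → 23 → 24 → 25 → 26 → 27 → 28 → 29 → 30

Answer: 30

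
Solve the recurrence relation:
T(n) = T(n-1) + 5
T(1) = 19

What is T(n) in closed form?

Unrolling: T(n) = T(1) + 5·(n-1) = 19 + 5(n-1) = 5n + 14.

Answer: T(n) = 5n + 14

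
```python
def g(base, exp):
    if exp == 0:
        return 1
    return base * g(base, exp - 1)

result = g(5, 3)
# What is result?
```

g(5, 3) = 5 * 5 * 5 = 125

Answer: 125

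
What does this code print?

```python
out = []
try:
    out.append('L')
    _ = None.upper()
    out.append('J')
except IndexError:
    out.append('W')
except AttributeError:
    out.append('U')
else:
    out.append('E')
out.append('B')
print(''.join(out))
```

Execution trace: 'L' (try body) → 'U' (except AttributeError) → 'B' (after the try/except). Output: LUB

Answer: LUB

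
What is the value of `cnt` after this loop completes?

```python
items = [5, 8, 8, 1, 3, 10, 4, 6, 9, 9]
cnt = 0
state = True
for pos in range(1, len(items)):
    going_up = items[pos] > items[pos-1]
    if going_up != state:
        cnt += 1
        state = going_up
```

Count direction changes in [5, 8, 8, 1, 3, 10, 4, 6, 9, 9]
`cnt` takes the values: 0 → 1 → 2 → 3 → 4 → 5

Answer: 5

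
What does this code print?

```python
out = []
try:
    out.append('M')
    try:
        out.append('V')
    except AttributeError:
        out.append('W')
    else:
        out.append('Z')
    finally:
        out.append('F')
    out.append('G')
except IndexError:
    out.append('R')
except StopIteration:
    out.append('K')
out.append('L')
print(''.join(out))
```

Execution trace: 'M' (try body) → 'V' (inner try body, no exception) → 'Z' (inner else) → 'F' (inner finally) → 'G' (try body, no exception) → 'L' (after the try/except). Output: MVZFGL

Answer: MVZFGL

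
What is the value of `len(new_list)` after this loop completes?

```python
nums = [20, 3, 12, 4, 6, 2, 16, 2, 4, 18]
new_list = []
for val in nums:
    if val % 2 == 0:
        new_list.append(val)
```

Count even numbers in [20, 3, 12, 4, 6, 2, 16, 2, 4, 18]
`new_list` takes the values: [] → [20] → [20, 12] → [20, 12, 4] → [20, 12, 4, 6] → [20, 12, 4, 6, 2] → [20, 12, 4, 6, 2, 16] → [20, 12, 4, 6, 2, 16, 2] → [20, 12, 4, 6, 2, 16, 2, 4] → [20, 12, 4, 6, 2, 16, 2, 4, 18]
So `len(new_list)` = 9

Answer: 9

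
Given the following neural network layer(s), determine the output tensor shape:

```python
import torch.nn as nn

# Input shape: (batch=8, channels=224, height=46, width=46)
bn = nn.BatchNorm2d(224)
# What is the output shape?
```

Input: (8, 224, 46, 46) -> Output: (8, 224, 46, 46)

Answer: (8, 224, 46, 46)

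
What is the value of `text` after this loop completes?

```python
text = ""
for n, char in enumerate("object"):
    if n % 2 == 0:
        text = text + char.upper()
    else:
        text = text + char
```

Uppercase even positions in 'object'
`text` takes the values: "" → "O" → "Ob" → "ObJ" → "ObJe" → "ObJeC" → "ObJeCt"

Answer: "ObJeCt"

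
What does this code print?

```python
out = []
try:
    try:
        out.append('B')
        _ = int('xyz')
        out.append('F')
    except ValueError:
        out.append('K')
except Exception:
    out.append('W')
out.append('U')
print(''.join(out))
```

Execution trace: 'B' (inner try body) → 'K' (inner except ValueError) → 'U' (after the try/except). Output: BKU

Answer: BKU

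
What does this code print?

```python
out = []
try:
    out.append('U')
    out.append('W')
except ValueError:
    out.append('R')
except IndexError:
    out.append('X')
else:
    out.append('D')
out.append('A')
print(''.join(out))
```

Execution trace: 'U' (try body) → 'W' (try body, no exception) → 'D' (else) → 'A' (after the try/except). Output: UWDA

Answer: UWDA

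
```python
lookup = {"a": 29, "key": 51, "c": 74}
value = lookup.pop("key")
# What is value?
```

Trace:
`lookup = {"a": 29, "key": 51, "c": 74}` → lookup = {'a': 29, 'key': 51, 'c': 74}
`value = lookup.pop("key")` → lookup = {'a': 29, 'c': 74}; value = 51
So value = 51

Answer: 51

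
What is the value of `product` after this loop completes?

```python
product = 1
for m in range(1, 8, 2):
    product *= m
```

Product of 1, 3, 5, ... up to 7
`product` takes the values: 1 → 3 → 15 → 105

Answer: 105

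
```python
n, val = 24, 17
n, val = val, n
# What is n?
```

Trace:
`n, val = 24, 17` → n = 24; val = 17
`n, val = val, n` → n = 17; val = 24
So n = 17

Answer: 17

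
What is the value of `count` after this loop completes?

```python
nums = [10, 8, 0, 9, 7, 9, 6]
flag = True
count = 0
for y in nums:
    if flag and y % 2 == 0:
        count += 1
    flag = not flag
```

Count even values at even positions
`count` takes the values: 0 → 1 → 2 → 3

Answer: 3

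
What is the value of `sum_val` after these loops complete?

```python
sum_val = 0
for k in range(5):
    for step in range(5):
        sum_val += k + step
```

Sum of all k+step for k,step in 5x5
`sum_val` takes the values: 0 → 1 → 3 → 6 → 10 → 11 → 13 → 16 → 20 → 25 → 27 → 30 → 34 → 39 → 45 → 48 → 52 → 57 → 63 → 70 → 74 → 79 → 85 → 92 → 100

Answer: 100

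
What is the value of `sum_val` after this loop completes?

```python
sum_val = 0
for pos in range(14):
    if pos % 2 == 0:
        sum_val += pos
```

Sum of even numbers 0 to 13
`sum_val` takes the values: 0 → 2 → 6 → 12 → 20 → 30 → 42

Answer: 42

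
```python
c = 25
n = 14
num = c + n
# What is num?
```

Trace:
`c = 25` → c = 25
`n = 14` → n = 14
`num = c + n` → num = 39
So num = 39

Answer: 39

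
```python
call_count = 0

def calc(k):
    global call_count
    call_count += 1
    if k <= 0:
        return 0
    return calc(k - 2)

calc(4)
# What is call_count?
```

Linear recursion stepping by 2: 3 calls from k=4 down to ≤0.

Answer: 3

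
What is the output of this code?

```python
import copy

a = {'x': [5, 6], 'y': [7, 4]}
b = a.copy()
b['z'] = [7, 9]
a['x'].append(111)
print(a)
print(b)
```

Key concept: shallow copy of dict with mutable values.
Step by step:
`a = {'x': [5, 6], 'y': [7, 4]}` → a = {'x': [5, 6], 'y': [7, 4]}
`b = a.copy()` → b = {'x': [5, 6], 'y': [7, 4]}
`b['z'] = [7, 9]` → b = {'x': [5, 6], 'y': [7, 4], 'z': [7, 9]}
`a['x'].append(111)` → a = {'x': [5, 6, 111], 'y': [7, 4]}; b = {'x': [5, 6, 111], 'y': [7, 4], 'z': [7, 9]}
`print(a)` → prints {'x': [5, 6, 111], 'y': [7, 4]}
`print(b)` → prints {'x': [5, 6, 111], 'y': [7, 4], 'z': [7, 9]}

Answer:
{'x': [5, 6, 111], 'y': [7, 4]}
{'x': [5, 6, 111], 'y': [7, 4], 'z': [7, 9]}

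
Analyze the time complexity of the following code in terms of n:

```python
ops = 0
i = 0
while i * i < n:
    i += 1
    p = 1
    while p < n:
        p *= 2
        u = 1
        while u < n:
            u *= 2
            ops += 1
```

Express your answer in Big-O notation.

Each loop level contributes: √n × log n × log n. Multiplying the contributions gives O(√n log² n).

Answer: O(√n log² n)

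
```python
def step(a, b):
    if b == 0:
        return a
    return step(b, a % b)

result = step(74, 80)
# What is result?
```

step(74, 80) -> step(80, 74) -> step(74, 6) -> step(6, 2) -> step(2, 0) -> 2

Answer: 2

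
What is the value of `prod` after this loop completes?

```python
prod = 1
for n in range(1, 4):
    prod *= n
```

3! = 6
`prod` takes the values: 1 → 2 → 6

Answer: 6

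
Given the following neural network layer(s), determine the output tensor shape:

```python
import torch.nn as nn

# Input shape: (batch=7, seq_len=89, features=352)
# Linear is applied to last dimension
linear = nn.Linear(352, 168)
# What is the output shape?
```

Input: (7, 89, 352) -> Output: (7, 89, 168)

Answer: (7, 89, 168)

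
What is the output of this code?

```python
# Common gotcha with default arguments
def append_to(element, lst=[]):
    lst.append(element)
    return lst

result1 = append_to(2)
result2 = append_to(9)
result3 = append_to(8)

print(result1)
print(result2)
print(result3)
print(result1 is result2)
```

Key concept: mutable default argument gotcha.
Step by step:
`result1 = append_to(2)` → result1 = [2]
`result2 = append_to(9)` → result1 = [2, 9] (same object as result2); result2 = [2, 9] (same object as result1)
`result3 = append_to(8)` → result1 = [2, 9, 8] (same object as result2, result3); result2 = [2, 9, 8] (same object as result1, result3); result3 = [2, 9, 8] (same object as result1, result2)
`print(result1)` → prints [2, 9, 8]
`print(result2)` → prints [2, 9, 8]
`print(result3)` → prints [2, 9, 8]
`print(result1 is result2)` → prints True

Answer:
[2, 9, 8]
[2, 9, 8]
[2, 9, 8]
True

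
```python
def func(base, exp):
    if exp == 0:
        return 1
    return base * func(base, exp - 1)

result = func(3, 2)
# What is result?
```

func(3, 2) = 3 * 3 = 9

Answer: 9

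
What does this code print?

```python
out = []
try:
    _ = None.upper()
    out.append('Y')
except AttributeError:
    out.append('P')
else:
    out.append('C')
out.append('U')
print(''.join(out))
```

Execution trace: 'P' (except AttributeError) → 'U' (after the try/except). Output: PU

Answer: PU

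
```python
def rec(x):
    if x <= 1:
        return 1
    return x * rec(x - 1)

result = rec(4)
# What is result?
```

rec(4) = 4 * 3 * 2 * 1 = 24

Answer: 24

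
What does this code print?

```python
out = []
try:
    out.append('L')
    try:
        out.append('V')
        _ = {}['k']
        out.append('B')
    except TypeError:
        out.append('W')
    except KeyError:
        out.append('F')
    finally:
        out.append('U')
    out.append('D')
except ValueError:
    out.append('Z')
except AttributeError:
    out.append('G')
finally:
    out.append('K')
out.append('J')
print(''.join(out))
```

Execution trace: 'L' (try body) → 'V' (inner try body) → 'F' (inner except KeyError) → 'U' (inner finally) → 'D' (try body, no exception) → 'K' (finally) → 'J' (after the try/except). Output: LVFUDKJ

Answer: LVFUDKJ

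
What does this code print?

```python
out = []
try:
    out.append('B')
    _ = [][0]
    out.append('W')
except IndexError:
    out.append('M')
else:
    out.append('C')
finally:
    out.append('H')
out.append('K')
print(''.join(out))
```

Execution trace: 'B' (try body) → 'M' (except IndexError) → 'H' (finally) → 'K' (after the try/except). Output: BMHK

Answer: BMHK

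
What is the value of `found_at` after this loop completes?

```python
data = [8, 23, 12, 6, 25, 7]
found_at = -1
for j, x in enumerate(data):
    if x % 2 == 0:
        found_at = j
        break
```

First even number index in [8, 23, 12, 6, 25, 7]
`found_at` takes the values: -1 → 0

Answer: 0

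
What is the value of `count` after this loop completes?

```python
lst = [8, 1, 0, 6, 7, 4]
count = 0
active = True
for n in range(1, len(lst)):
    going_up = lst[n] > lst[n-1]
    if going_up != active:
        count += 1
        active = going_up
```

Count direction changes in [8, 1, 0, 6, 7, 4]
`count` takes the values: 0 → 1 → 2 → 3

Answer: 3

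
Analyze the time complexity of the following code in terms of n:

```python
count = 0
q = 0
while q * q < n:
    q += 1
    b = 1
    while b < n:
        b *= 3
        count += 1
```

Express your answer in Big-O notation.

Each loop level contributes: √n × log n. Multiplying the contributions gives O(√n log n).

Answer: O(√n log n)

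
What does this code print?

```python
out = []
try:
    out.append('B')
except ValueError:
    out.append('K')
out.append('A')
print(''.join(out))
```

Execution trace: 'B' (try body, no exception) → 'A' (after the try/except). Output: BA

Answer: BA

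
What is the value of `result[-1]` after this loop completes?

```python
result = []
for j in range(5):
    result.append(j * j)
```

Last element of squares 0 to 4
`result` takes the values: [] → [0] → [0, 1] → [0, 1, 4] → [0, 1, 4, 9] → [0, 1, 4, 9, 16]
So `result[-1]` = 16

Answer: 16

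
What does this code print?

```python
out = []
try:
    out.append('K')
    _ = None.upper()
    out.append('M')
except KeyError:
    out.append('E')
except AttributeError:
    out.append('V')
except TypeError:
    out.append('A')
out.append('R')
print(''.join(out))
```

Execution trace: 'K' (try body) → 'V' (except AttributeError) → 'R' (after the try/except). Output: KVR

Answer: KVR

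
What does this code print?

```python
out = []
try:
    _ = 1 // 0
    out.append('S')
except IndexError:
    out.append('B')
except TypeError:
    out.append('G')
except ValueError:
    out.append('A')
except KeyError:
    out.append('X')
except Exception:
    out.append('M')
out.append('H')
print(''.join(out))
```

Execution trace: 'M' (except Exception) → 'H' (after the try/except). Output: MH

Answer: MH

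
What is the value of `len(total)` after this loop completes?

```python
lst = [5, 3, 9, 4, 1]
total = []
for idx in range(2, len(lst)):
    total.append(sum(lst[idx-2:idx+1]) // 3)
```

Number of 3-element averages
`total` takes the values: [] → [5] → [5, 5] → [5, 5, 4]
So `len(total)` = 3

Answer: 3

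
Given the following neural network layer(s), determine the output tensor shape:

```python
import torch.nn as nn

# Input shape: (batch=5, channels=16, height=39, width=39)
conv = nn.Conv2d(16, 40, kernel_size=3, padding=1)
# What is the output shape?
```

Input: (5, 16, 39, 39) -> Output: (5, 40, 39, 39)

Answer: (5, 40, 39, 39)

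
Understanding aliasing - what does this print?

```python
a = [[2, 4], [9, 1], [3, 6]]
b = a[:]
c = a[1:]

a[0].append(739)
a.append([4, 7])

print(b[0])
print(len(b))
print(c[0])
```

Key concept: slice with nested mutation.
Step by step:
`a = [[2, 4], [9, 1], [3, 6]]` → a = [[2, 4], [9, 1], [3, 6]]
`b = a[:]` → b = [[2, 4], [9, 1], [3, 6]]
`c = a[1:]` → c = [[9, 1], [3, 6]]
`a[0].append(739)` → a = [[2, 4, 739], [9, 1], [3, 6]]; b = [[2, 4, 739], [9, 1], [3, 6]]
`a.append([4, 7])` → a = [[2, 4, 739], [9, 1], [3, 6], [4, 7]]
`print(b[0])` → prints [2, 4, 739]
`print(len(b))` → prints 3
`print(c[0])` → prints [9, 1]

Answer:
[2, 4, 739]
3
[9, 1]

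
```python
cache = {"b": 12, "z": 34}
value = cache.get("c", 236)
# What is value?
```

Trace:
`cache = {"b": 12, "z": 34}` → cache = {'b': 12, 'z': 34}
`value = cache.get("c", 236)` → value = 236
So value = 236

Answer: 236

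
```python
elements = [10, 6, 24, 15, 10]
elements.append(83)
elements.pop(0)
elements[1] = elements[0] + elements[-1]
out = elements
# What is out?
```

Trace:
`elements = [10, 6, 24, 15, 10]` → elements = [10, 6, 24, 15, 10]
`elements.append(83)` → elements = [10, 6, 24, 15, 10, 83]
`elements.pop(0)` → elements = [6, 24, 15, 10, 83]
`elements[1] = elements[0] + elements[-1]` → elements = [6, 89, 15, 10, 83]
`out = elements` → out = [6, 89, 15, 10, 83]
So out = [6, 89, 15, 10, 83]

Answer: [6, 89, 15, 10, 83]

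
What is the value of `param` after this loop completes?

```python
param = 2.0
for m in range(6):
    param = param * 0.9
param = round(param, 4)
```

Exponential decay: 2.0 * 0.9^6
`param` takes the values: 2.0 → 1.8 → 1.62 → 1.458 → 1.3122 → 1.18098 → 1.062882 → 1.0629

Answer: 1.0629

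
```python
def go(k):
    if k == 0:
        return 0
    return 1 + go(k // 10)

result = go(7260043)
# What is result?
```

Count of digits of 7260043: 7

Answer: 7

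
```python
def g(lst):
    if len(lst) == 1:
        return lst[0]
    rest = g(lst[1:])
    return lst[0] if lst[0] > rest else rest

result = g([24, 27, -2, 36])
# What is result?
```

Recursive max over [24, 27, -2, 36] = 36

Answer: 36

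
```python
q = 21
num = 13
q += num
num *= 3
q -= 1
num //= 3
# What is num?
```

Trace:
`q = 21` → q = 21
`num = 13` → num = 13
`q += num` → q = 34
`num *= 3` → num = 39
`q -= 1` → q = 33
`num //= 3` → num = 13
So num = 13

Answer: 13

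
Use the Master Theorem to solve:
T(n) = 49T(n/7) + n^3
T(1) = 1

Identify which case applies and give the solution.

a=49, b=7, f(n)=n^3. log_7(49) = 2. Since c=3 > 2 and the regularity condition holds (49(n/7)^3 = (49/7^3)n^3 with 49/7^3 < 1), Case 3 applies: T(n) = Θ(f(n)) = O(n^3).

Answer: O(n^3) - Case 3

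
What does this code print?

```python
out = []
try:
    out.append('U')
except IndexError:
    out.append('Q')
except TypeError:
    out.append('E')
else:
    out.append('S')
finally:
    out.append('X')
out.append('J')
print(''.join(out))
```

Execution trace: 'U' (try body, no exception) → 'S' (else) → 'X' (finally) → 'J' (after the try/except). Output: USXJ

Answer: USXJ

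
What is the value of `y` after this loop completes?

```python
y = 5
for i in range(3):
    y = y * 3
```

Multiply by 3, 3 times: 5 * 3^3 = 135
`y` takes the values: 5 → 15 → 45 → 135

Answer: 135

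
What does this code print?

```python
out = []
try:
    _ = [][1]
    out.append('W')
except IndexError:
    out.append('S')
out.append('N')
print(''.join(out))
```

Execution trace: 'S' (except IndexError) → 'N' (after the try/except). Output: SN

Answer: SN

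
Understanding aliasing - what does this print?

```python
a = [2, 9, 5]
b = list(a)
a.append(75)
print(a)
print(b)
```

Key concept: list() constructor creates copy.
Step by step:
`a = [2, 9, 5]` → a = [2, 9, 5]
`b = list(a)` → b = [2, 9, 5]
`a.append(75)` → a = [2, 9, 5, 75]
`print(a)` → prints [2, 9, 5, 75]
`print(b)` → prints [2, 9, 5]

Answer:
[2, 9, 5, 75]
[2, 9, 5]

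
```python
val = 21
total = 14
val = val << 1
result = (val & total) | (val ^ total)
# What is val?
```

Trace:
`val = 21` → val = 21
`total = 14` → total = 14
`val = val << 1` → val = 42
`result = (val & total) | (val ^ total)` → result = 46
So val = 42

Answer: 42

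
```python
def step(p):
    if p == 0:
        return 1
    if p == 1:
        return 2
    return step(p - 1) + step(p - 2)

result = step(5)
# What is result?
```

Build up from base cases: step(0)=1, step(1)=2, step(2)=3, step(3)=5, step(4)=8, step(5)=13

Answer: 13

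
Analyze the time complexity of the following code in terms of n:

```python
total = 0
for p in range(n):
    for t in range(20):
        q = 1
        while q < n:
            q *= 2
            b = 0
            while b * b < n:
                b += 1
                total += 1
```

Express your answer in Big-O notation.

Each loop level contributes: n × 1 × log n × √n. Multiplying the contributions gives O(n√n log n).

Answer: O(n√n log n)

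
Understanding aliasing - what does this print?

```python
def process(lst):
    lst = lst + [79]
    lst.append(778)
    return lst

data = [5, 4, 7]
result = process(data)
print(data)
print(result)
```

Key concept: rebinding parameter vs mutation.
Step by step:
`data = [5, 4, 7]` → data = [5, 4, 7]
`result = process(data)` → result = [5, 4, 7, 79, 778]
`print(data)` → prints [5, 4, 7]
`print(result)` → prints [5, 4, 7, 79, 778]

Answer:
[5, 4, 7]
[5, 4, 7, 79, 778]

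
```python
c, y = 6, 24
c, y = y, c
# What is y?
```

Trace:
`c, y = 6, 24` → c = 6; y = 24
`c, y = y, c` → c = 24; y = 6
So y = 6

Answer: 6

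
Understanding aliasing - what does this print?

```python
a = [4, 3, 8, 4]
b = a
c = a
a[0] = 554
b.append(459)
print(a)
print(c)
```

Key concept: multiple aliases.
Step by step:
`a = [4, 3, 8, 4]` → a = [4, 3, 8, 4]
`b = a` → b = [4, 3, 8, 4] (same object as a)
`c = a` → c = [4, 3, 8, 4] (same object as a, b)
`a[0] = 554` → a = [554, 3, 8, 4] (same object as b, c); b = [554, 3, 8, 4] (same object as a, c); c = [554, 3, 8, 4] (same object as a, b)
`b.append(459)` → a = [554, 3, 8, 4, 459] (same object as b, c); b = [554, 3, 8, 4, 459] (same object as a, c); c = [554, 3, 8, 4, 459] (same object as a, b)
`print(a)` → prints [554, 3, 8, 4, 459]
`print(c)` → prints [554, 3, 8, 4, 459]

Answer:
[554, 3, 8, 4, 459]
[554, 3, 8, 4, 459]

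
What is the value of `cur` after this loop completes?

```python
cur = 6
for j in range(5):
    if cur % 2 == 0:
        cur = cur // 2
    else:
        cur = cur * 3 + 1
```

Collatz-style transformation from 6
`cur` takes the values: 6 → 3 → 10 → 5 → 16 → 8

Answer: 8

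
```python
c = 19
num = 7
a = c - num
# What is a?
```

Trace:
`c = 19` → c = 19
`num = 7` → num = 7
`a = c - num` → a = 12
So a = 12

Answer: 12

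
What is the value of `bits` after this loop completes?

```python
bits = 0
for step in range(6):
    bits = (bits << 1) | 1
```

Build 6 consecutive 1-bits: 0b111111
`bits` takes the values: 0 → 1 → 3 → 7 → 15 → 31 → 63

Answer: 63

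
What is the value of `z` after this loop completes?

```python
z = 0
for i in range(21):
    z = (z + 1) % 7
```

Increment mod 7, 21 times = 0
`z` takes the values: 0 → 1 → 2 → 3 → 4 → 5 → 6 → 0 → 1 → 2 → 3 → 4 → 5 → 6 → 0 → 1 → 2 → 3 → 4 → 5 → 6 → 0

Answer: 0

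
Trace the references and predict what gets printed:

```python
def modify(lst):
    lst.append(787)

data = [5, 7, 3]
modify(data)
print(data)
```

Key concept: function modifies passed list.
Step by step:
`data = [5, 7, 3]` → data = [5, 7, 3]
`modify(data)` → data = [5, 7, 3, 787]
`print(data)` → prints [5, 7, 3, 787]

Answer: [5, 7, 3, 787]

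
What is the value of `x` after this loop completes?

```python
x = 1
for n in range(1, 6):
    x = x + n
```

Start at 1, add 1 through 5
`x` takes the values: 1 → 2 → 4 → 7 → 11 → 16

Answer: 16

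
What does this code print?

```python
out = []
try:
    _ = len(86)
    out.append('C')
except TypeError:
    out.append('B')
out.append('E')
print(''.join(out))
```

Execution trace: 'B' (except TypeError) → 'E' (after the try/except). Output: BE

Answer: BE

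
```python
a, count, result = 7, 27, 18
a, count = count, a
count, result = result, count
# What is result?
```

Trace:
`a, count, result = 7, 27, 18` → a = 7; count = 27; result = 18
`a, count = count, a` → a = 27; count = 7
`count, result = result, count` → count = 18; result = 7
So result = 7

Answer: 7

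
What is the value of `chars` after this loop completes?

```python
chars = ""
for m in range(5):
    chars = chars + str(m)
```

Concatenate digits 0 to 4
`chars` takes the values: "" → "0" → "01" → "012" → "0123" → "01234"

Answer: "01234"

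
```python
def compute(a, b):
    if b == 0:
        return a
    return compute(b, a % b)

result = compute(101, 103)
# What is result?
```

compute(101, 103) -> compute(103, 101) -> compute(101, 2) -> compute(2, 1) -> compute(1, 0) -> 1

Answer: 1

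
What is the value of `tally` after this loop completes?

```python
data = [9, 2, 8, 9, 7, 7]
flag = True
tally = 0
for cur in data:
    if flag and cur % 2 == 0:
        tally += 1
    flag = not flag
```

Count even values at even positions
`tally` takes the values: 0 → 1

Answer: 1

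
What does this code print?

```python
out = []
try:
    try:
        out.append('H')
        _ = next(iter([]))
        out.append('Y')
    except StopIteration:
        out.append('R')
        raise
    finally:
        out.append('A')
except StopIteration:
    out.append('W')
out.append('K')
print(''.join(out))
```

Execution trace: 'H' (inner try body) → 'R' (inner except StopIteration) → 'A' (inner finally) → 'W' (outer except StopIteration) → 'K' (after the try/except). Output: HRAWK

Answer: HRAWK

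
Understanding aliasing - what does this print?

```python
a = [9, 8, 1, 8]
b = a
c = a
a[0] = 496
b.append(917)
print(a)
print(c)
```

Key concept: multiple aliases.
Step by step:
`a = [9, 8, 1, 8]` → a = [9, 8, 1, 8]
`b = a` → b = [9, 8, 1, 8] (same object as a)
`c = a` → c = [9, 8, 1, 8] (same object as a, b)
`a[0] = 496` → a = [496, 8, 1, 8] (same object as b, c); b = [496, 8, 1, 8] (same object as a, c); c = [496, 8, 1, 8] (same object as a, b)
`b.append(917)` → a = [496, 8, 1, 8, 917] (same object as b, c); b = [496, 8, 1, 8, 917] (same object as a, c); c = [496, 8, 1, 8, 917] (same object as a, b)
`print(a)` → prints [496, 8, 1, 8, 917]
`print(c)` → prints [496, 8, 1, 8, 917]

Answer:
[496, 8, 1, 8, 917]
[496, 8, 1, 8, 917]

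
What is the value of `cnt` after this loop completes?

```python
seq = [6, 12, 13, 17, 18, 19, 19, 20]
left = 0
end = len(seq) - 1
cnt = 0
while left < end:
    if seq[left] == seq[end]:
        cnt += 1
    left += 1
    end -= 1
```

Count matching pairs from ends
`cnt` takes the values: 0

Answer: 0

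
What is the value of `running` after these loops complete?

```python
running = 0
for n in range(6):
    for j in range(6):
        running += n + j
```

Sum of all n+j for n,j in 6x6
`running` takes the values: 0 → 1 → 3 → 6 → 10 → 15 → 16 → 18 → 21 → 25 → 30 → 36 → 38 → 41 → 45 → 50 → 56 → 63 → 66 → 70 → 75 → 81 → 88 → 96 → 100 → 105 → 111 → 118 → 126 → 135 → 140 → 146 → 153 → 161 → 170 → 180

Answer: 180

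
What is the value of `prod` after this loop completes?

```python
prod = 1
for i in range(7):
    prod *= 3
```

3^7 = 2187
`prod` takes the values: 1 → 3 → 9 → 27 → 81 → 243 → 729 → 2187

Answer: 2187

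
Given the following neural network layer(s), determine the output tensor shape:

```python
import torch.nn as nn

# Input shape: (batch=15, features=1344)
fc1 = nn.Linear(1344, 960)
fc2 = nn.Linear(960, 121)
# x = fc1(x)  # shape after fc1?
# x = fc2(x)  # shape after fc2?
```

Input: (15, 1344) -> after fc1: (15, 960) -> Output: (15, 121)

Answer: (15, 121)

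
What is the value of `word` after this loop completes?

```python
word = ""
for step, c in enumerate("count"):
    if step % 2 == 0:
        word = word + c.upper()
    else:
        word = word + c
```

Uppercase even positions in 'count'
`word` takes the values: "" → "C" → "Co" → "CoU" → "CoUn" → "CoUnT"

Answer: "CoUnT"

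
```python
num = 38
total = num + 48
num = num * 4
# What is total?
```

Trace:
`num = 38` → num = 38
`total = num + 48` → total = 86
`num = num * 4` → num = 152
So total = 86

Answer: 86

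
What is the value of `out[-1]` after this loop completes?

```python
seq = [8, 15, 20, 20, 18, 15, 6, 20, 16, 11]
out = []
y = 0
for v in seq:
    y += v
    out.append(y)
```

Cumulative sum ends at 149
`out` takes the values: [] → [8] → [8, 23] → [8, 23, 43] → [8, 23, 43, 63] → [8, 23, 43, 63, 81] → [8, 23, 43, 63, 81, 96] → [8, 23, 43, 63, 81, 96, 102] → [8, 23, 43, 63, 81, 96, 102, 122] → [8, 23, 43, 63, 81, 96, 102, 122, 138] → [8, 23, 43, 63, 81, 96, 102, 122, 138, 149]
So `out[-1]` = 149

Answer: 149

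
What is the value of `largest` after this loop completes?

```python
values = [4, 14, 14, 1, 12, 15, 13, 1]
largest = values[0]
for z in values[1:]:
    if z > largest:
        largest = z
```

Maximum of [4, 14, 14, 1, 12, 15, 13, 1]
`largest` takes the values: 4 → 14 → 15

Answer: 15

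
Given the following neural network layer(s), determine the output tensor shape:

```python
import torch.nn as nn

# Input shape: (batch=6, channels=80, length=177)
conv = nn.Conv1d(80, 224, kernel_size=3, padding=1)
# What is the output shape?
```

Input: (6, 80, 177) -> Output: (6, 224, 177)

Answer: (6, 224, 177)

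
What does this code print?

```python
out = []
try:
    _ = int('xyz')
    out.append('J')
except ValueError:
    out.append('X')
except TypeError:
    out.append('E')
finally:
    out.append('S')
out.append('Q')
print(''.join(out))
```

Execution trace: 'X' (except ValueError) → 'S' (finally) → 'Q' (after the try/except). Output: XSQ

Answer: XSQ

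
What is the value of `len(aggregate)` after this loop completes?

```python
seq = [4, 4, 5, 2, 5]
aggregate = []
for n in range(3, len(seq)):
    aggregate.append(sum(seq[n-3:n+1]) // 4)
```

Number of 4-element averages
`aggregate` takes the values: [] → [3] → [3, 4]
So `len(aggregate)` = 2

Answer: 2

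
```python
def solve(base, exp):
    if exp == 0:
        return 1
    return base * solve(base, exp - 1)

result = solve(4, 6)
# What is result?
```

solve(4, 6) = 4 * 4 * 4 * 4 * 4 * 4 = 4096

Answer: 4096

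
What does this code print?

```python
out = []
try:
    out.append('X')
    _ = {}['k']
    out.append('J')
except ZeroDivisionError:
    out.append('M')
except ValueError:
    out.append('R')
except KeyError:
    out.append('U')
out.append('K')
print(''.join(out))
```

Execution trace: 'X' (try body) → 'U' (except KeyError) → 'K' (after the try/except). Output: XUK

Answer: XUK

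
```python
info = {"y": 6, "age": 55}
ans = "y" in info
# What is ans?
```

Trace:
`info = {"y": 6, "age": 55}` → info = {'y': 6, 'age': 55}
`ans = "y" in info` → ans = True
So ans = True

Answer: True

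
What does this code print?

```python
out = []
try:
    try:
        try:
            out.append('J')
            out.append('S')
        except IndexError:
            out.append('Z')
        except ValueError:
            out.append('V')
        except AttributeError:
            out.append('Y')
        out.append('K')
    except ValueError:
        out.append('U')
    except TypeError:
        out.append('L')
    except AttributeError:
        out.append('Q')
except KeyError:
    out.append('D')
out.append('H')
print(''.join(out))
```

Execution trace: 'J' (inner try body) → 'S' (inner try body, no exception) → 'K' (try body, no exception) → 'H' (after the try/except). Output: JSKH

Answer: JSKH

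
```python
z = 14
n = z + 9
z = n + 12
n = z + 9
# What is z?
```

Trace:
`z = 14` → z = 14
`n = z + 9` → n = 23
`z = n + 12` → z = 35
`n = z + 9` → n = 44
So z = 35

Answer: 35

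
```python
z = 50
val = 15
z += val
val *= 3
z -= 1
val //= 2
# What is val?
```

Trace:
`z = 50` → z = 50
`val = 15` → val = 15
`z += val` → z = 65
`val *= 3` → val = 45
`z -= 1` → z = 64
`val //= 2` → val = 22
So val = 22

Answer: 22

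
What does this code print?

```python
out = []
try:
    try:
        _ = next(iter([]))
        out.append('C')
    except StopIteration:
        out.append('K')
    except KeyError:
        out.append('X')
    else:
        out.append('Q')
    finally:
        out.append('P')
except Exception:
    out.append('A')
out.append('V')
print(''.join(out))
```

Execution trace: 'K' (inner except StopIteration) → 'P' (inner finally) → 'V' (after the try/except). Output: KPV

Answer: KPV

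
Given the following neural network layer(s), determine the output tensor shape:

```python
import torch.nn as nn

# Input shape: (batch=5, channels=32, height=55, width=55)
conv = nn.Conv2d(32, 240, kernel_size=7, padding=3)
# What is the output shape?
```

Input: (5, 32, 55, 55) -> Output: (5, 240, 55, 55)

Answer: (5, 240, 55, 55)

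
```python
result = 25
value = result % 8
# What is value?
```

Trace:
`result = 25` → result = 25
`value = result % 8` → value = 1
So value = 1

Answer: 1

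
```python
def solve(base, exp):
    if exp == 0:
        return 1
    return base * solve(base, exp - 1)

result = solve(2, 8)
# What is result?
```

solve(2, 8) = 2 * 2 * 2 * 2 * 2 * 2 * 2 * 2 = 256

Answer: 256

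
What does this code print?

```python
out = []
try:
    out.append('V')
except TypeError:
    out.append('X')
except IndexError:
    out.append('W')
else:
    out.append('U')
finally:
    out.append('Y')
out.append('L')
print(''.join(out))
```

Execution trace: 'V' (try body, no exception) → 'U' (else) → 'Y' (finally) → 'L' (after the try/except). Output: VUYL

Answer: VUYL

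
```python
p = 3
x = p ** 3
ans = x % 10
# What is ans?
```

Trace:
`p = 3` → p = 3
`x = p ** 3` → x = 27
`ans = x % 10` → ans = 7
So ans = 7

Answer: 7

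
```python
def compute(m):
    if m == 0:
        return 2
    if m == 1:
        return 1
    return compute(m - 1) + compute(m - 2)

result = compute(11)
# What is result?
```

Build up from base cases: compute(0)=2, compute(1)=1, compute(2)=3, compute(3)=4, compute(4)=7, compute(5)=11, compute(6)=18, ..., compute(11)=199

Answer: 199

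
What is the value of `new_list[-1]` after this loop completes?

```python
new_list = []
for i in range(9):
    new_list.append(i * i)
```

Last element of squares 0 to 8
`new_list` takes the values: [] → [0] → [0, 1] → [0, 1, 4] → [0, 1, 4, 9] → [0, 1, 4, 9, 16] → [0, 1, 4, 9, 16, 25] → [0, 1, 4, 9, 16, 25, 36] → [0, 1, 4, 9, 16, 25, 36, 49] → [0, 1, 4, 9, 16, 25, 36, 49, 64]
So `new_list[-1]` = 64

Answer: 64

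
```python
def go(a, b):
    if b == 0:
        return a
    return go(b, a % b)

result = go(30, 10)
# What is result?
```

go(30, 10) -> go(10, 0) -> 10

Answer: 10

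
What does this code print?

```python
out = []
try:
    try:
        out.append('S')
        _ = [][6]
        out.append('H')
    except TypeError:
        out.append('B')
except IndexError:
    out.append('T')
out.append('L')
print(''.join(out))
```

Execution trace: 'S' (try body) → 'T' (outer except IndexError) → 'L' (after the try/except). Output: STL

Answer: STL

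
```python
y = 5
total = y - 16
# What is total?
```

Trace:
`y = 5` → y = 5
`total = y - 16` → total = -11
So total = -11

Answer: -11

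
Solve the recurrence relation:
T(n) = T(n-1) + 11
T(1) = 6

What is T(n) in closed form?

Unrolling: T(n) = T(1) + 11·(n-1) = 6 + 11(n-1) = 11n - 5.

Answer: T(n) = 11n - 5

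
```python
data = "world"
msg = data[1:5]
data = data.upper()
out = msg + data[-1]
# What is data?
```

Trace:
`data = "world"` → data = 'world'
`msg = data[1:5]` → msg = 'orld'
`data = data.upper()` → data = 'WORLD'
`out = msg + data[-1]` → out = 'orldD'
So data = 'WORLD'

Answer: 'WORLD'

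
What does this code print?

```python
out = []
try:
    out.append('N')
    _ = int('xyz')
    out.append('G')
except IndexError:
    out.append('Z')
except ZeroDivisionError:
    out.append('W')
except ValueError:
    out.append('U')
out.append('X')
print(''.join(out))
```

Execution trace: 'N' (try body) → 'U' (except ValueError) → 'X' (after the try/except). Output: NUX

Answer: NUX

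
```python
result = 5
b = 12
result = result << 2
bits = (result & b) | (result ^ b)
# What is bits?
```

Trace:
`result = 5` → result = 5
`b = 12` → b = 12
`result = result << 2` → result = 20
`bits = (result & b) | (result ^ b)` → bits = 28
So bits = 28

Answer: 28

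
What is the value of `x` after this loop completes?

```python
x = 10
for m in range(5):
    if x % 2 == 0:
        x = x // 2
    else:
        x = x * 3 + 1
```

Collatz-style transformation from 10
`x` takes the values: 10 → 5 → 16 → 8 → 4 → 2

Answer: 2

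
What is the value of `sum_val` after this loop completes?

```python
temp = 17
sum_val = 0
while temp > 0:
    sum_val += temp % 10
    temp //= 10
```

Sum digits of 17
`sum_val` takes the values: 0 → 7 → 8

Answer: 8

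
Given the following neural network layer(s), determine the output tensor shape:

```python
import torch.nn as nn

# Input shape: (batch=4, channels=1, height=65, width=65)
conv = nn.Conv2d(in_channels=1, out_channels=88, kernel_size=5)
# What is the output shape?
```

Input: (4, 1, 65, 65) -> Output: (4, 88, 61, 61)

Answer: (4, 88, 61, 61)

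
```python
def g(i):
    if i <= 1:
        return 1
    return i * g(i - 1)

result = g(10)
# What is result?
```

g(10) = 10 * 9 * 8 * 7 * 6 * 5 * 4 * 3 * 2 * 1 = 3628800

Answer: 3628800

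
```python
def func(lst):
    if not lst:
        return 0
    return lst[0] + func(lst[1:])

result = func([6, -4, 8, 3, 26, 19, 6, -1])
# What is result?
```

6 + (-4) + 8 + 3 + 26 + 19 + 6 + (-1) + 0 = 63

Answer: 63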